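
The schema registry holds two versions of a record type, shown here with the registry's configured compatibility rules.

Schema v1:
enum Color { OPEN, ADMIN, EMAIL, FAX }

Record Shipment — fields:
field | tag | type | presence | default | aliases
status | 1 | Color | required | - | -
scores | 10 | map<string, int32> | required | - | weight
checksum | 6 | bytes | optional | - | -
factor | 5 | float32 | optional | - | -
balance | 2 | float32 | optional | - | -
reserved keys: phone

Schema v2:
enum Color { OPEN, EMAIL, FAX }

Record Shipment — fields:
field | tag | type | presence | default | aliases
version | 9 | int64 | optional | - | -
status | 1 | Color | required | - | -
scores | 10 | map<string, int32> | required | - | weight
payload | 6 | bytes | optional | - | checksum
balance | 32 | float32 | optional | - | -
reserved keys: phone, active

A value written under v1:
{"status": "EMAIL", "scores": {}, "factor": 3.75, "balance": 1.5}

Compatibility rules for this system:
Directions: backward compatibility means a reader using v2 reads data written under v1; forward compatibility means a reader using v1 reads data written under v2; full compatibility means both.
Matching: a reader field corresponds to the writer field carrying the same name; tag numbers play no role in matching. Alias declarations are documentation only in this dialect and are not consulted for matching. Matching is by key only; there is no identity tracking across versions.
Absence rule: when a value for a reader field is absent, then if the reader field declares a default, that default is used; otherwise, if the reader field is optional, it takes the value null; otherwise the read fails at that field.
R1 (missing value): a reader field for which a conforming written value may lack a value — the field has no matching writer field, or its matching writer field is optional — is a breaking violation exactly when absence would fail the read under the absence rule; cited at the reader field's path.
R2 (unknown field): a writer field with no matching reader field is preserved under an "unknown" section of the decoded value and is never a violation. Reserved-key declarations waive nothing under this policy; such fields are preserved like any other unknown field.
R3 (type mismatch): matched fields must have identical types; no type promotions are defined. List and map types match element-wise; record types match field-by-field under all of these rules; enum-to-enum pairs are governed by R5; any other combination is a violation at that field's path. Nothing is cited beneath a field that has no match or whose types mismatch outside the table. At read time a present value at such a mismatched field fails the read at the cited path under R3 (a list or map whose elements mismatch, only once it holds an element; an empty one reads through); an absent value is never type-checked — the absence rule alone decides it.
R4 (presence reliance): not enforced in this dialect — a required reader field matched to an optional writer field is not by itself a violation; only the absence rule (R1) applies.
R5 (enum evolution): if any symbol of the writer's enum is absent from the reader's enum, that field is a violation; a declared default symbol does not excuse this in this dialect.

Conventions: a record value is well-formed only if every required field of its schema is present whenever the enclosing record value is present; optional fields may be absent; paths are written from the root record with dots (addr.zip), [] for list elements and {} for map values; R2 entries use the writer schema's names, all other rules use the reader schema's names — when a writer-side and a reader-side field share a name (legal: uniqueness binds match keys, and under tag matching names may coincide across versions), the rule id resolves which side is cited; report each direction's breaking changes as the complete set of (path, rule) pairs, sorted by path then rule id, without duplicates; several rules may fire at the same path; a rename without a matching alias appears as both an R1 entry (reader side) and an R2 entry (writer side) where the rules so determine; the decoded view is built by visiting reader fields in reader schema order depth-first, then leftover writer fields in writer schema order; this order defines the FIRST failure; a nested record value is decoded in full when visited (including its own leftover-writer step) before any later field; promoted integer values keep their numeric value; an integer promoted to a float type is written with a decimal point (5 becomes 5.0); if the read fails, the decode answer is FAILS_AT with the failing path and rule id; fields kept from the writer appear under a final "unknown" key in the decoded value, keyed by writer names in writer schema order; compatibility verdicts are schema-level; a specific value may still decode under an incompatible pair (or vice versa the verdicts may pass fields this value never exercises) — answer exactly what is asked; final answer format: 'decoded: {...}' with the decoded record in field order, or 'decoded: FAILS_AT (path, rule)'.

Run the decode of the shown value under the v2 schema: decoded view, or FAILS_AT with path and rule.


each type pair in Shipment: writer, then reader
decode (reader v2):
  version := null (not supplied -> null)
  status := "EMAIL"
  scores := {}
  payload := null (not supplied -> null)
  balance := 1.5
  writer factor: kept under "unknown"
  => decoded: {"version": null, "status": "EMAIL", "scores": {}, "payload": null, "balance": 1.5, "unknown": {"factor": 3.75}}
the other Shipment changes do not affect what is asked:
  field balance in record Shipment: tag 2 changed to 32 -> fires no rule on Shipment under this dialect and leaves the result unchanged
  enum Color (field status in record Shipment): symbol ADMIN removed -> matters for Shipment compatibility verdicts, not for this value's decode

decoded: {"version": null, "status": "EMAIL", "scores": {}, "payload": null, "balance": 1.5, "unknown": {"factor": 3.75}}


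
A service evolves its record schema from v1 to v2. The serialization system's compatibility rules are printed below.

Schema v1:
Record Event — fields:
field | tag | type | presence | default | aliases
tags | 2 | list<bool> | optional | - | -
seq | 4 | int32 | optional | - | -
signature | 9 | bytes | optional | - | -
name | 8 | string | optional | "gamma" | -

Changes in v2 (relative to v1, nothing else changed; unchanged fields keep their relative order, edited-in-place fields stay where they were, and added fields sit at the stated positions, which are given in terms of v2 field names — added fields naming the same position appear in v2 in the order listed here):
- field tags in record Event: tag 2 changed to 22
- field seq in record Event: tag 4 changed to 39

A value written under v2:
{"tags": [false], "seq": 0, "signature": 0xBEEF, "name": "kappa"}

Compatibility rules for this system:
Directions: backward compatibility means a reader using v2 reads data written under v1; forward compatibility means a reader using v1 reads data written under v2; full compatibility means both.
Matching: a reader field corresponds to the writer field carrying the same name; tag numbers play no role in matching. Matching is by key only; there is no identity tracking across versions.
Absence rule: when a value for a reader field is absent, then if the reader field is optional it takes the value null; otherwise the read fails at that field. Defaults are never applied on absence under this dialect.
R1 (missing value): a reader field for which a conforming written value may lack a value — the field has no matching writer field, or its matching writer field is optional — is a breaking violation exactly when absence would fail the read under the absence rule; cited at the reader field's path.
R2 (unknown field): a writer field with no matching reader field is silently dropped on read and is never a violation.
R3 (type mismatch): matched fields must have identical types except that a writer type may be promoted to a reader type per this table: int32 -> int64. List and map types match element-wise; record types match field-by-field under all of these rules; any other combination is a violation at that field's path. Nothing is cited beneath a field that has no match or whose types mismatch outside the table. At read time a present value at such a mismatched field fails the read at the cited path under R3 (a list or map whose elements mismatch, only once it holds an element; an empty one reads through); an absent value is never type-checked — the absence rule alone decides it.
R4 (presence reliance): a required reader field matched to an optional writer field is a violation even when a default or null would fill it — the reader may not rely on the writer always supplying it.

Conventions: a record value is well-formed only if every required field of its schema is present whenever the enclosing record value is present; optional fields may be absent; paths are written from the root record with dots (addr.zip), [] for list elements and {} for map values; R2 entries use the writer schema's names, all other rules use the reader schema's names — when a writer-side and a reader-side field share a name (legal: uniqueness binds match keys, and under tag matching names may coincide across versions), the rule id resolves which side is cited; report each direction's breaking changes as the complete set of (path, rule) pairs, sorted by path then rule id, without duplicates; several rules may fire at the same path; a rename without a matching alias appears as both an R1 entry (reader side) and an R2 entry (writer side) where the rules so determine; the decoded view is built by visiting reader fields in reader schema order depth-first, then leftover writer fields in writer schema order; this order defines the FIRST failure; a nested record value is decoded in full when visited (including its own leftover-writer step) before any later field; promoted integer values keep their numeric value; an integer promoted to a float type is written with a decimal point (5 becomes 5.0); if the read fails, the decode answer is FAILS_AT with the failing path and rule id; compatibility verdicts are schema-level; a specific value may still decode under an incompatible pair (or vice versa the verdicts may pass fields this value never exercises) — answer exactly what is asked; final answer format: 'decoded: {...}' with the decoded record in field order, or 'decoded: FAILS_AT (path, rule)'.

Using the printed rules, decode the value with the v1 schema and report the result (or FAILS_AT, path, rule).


each type pair in Event: writer, then reader
migrating the Event value to v1:
  tags := [false]
  seq := 0
  signature := 0xBEEF
  name := "kappa"
  => decoded: {"tags": [false], "seq": 0, "signature": 0xBEEF, "name": "kappa"}
the other Event changes do not affect what is asked:
  field tags in record Event: tag 2 changed to 22 -> fires no rule on Event under this dialect and leaves the result unchanged
  field seq in record Event: tag 4 changed to 39 -> fires no rule on Event under this dialect and leaves the result unchanged

decoded: {"tags": [false], "seq": 0, "signature": 0xBEEF, "name": "kappa"}


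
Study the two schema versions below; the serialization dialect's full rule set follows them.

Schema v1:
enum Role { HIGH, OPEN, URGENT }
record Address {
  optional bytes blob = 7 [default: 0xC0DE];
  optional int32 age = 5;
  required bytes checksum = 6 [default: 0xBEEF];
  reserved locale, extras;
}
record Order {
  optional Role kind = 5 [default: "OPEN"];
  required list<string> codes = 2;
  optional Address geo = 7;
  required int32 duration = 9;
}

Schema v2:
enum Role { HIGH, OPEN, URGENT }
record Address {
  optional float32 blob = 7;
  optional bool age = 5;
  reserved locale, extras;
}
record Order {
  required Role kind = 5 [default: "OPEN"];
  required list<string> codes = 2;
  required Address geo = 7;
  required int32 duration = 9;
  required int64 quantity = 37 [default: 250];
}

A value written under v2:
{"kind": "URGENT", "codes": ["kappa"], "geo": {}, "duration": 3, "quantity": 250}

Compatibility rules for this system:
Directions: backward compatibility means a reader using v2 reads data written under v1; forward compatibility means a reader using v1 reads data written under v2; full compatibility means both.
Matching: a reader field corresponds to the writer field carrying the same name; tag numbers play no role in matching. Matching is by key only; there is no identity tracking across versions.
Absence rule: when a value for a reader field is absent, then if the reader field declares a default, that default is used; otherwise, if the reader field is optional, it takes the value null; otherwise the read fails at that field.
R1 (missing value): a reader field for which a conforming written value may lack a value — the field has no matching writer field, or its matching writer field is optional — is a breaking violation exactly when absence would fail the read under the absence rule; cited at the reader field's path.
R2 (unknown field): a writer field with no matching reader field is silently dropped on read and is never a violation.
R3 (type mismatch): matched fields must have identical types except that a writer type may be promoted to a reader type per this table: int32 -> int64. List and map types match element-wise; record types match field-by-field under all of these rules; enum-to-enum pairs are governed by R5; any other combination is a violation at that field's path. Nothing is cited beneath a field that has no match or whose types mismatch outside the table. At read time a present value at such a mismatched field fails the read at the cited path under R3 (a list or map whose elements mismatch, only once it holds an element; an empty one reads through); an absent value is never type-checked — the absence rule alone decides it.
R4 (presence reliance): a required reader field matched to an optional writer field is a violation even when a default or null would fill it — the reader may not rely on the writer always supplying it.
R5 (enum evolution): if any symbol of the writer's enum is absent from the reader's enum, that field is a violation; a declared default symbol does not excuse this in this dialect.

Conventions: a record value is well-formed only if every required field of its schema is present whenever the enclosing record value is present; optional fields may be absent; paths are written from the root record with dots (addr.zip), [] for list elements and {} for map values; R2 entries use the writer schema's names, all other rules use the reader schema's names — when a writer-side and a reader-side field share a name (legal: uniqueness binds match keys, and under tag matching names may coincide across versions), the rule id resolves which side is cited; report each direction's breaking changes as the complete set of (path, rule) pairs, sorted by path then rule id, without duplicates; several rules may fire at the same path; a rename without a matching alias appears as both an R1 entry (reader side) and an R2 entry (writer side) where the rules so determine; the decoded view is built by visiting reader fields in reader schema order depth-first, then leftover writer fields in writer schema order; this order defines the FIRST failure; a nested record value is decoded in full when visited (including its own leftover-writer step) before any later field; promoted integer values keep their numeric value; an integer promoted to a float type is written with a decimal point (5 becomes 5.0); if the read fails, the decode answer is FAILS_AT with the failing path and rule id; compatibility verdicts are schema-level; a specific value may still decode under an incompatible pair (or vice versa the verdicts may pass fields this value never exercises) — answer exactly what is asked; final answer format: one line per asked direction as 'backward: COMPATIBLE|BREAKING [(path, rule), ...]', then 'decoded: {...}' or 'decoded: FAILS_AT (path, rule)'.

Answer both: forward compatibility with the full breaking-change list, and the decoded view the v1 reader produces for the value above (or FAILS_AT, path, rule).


forward: BREAKING [(geo.age, R3), (geo.blob, R3)]; decoded: {"kind": "URGENT", "codes": ["kappa"], "geo": {"blob": 0xC0DE, "age": null, "checksum": 0xBEEF}, "duration": 3}

each type pair in Order: writer, then reader
forward analysis of Order with v1 as reader and v2 as writer:
  kind: Role -> Role, writer required; from kind
  codes: list<string> -> list<string>, writer required; from codes
  geo: Address -> Address, writer required; from geo
  duration: int32 -> int32, writer required; from duration
  leftover writer field: quantity
  geo.blob: float32 -> bytes, writer optional; from geo.blob
  geo.age: bool -> int32, writer optional; from geo.age
  geo.checksum: no writer-side match
  violation R3 at geo.age
  violation R3 at geo.blob
  => forward verdict for Order: BREAKING, 2 violation(s)
decode walk for Order under reader schema v1:
  kind := "URGENT"
  codes := ["kappa"]
  geo.blob := 0xC0DE (no value, default fills)
  geo.age := null (not supplied -> null)
  geo.checksum := 0xBEEF (no value, default fills)
  duration := 3
  writer quantity: unmatched, discarded
  => decoded: {"kind": "URGENT", "codes": ["kappa"], "geo": {"blob": 0xC0DE, "age": null, "checksum": 0xBEEF}, "duration": 3}
the rest of the Order diff is inert for this question:
  field geo in record Order: optional changed to required -> affects backward compatibility only, which is not asked
  field kind in record Order: optional changed to required -> affects backward compatibility only, which is not asked
  added field quantity to record Order: required int64, tag 37, default 250 (in v2 it sits last) -> fires no rule on Order, leaving the asked answer as it is
  removed field checksum from record Address -> fires no rule on Order, leaving the asked answer as it is


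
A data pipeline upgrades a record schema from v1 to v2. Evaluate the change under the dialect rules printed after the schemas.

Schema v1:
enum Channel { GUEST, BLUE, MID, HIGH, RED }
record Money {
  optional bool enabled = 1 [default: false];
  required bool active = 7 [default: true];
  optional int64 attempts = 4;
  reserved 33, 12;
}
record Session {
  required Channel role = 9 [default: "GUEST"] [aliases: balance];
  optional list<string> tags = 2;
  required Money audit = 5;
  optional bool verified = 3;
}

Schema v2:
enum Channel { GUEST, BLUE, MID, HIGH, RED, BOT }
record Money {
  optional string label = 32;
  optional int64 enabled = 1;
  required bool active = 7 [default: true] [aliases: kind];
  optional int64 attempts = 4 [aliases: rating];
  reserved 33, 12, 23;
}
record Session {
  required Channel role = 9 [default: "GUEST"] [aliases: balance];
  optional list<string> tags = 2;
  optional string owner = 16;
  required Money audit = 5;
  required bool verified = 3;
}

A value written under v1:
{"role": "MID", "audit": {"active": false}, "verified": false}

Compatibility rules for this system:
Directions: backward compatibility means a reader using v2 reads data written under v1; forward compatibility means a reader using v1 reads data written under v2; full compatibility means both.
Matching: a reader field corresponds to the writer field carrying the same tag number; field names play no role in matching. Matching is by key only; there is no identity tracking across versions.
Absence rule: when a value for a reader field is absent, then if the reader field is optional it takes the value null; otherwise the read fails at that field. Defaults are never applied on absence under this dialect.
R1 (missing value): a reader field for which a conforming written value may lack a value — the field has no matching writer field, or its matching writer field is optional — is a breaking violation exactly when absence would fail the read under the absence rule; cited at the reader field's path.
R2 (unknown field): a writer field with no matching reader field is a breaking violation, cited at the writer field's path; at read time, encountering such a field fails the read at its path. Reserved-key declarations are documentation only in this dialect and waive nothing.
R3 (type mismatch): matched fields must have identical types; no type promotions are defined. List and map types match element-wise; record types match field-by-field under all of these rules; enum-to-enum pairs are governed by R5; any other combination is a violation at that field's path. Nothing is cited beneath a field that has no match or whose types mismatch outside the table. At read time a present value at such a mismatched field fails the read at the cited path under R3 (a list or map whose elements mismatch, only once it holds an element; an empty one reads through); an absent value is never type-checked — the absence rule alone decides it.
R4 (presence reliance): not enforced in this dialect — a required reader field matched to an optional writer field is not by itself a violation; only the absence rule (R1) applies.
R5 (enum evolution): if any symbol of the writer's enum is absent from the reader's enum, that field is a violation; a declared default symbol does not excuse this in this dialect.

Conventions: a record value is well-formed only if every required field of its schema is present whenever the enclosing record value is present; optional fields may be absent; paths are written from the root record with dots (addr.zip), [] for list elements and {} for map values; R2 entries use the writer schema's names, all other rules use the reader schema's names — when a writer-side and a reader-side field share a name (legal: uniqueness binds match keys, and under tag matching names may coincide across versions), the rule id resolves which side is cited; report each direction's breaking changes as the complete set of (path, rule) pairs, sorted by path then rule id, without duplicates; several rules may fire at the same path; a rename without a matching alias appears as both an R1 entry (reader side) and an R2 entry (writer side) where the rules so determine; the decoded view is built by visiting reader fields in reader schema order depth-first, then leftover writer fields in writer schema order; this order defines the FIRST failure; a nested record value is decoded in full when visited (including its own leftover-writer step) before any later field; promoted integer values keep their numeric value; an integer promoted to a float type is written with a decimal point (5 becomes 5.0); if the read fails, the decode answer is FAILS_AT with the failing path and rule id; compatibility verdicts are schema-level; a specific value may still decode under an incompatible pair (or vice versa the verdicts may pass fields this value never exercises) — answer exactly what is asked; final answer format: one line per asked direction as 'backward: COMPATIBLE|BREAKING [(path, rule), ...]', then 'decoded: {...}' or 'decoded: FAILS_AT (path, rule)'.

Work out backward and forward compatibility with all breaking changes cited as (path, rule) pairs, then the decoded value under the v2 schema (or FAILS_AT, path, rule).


backward: BREAKING [(audit.enabled, R3), (verified, R1)]; forward: BREAKING [(audit.enabled, R3), (audit.label, R2), (owner, R2), (role, R5)]; decoded: {"role": "MID", "tags": null, "owner": null, "audit": {"label": null, "enabled": null, "active": false, "attempts": null}, "verified": false}

the writer's type comes first in each Session pair
backward for Session (reader v2, writer v1):
  role: Channel -> Channel, writer required; from role
  tags: list<string> -> list<string>, writer optional; from tags
  owner: no writer match
  audit: Money -> Money, writer required; from audit
  verified: bool -> bool, writer optional; from verified
  audit.label: no writer match
  audit.enabled: bool -> int64, writer optional; from audit.enabled
  audit.active: bool -> bool, writer required; from audit.active
  audit.attempts: int64 -> int64, writer optional; from audit.attempts
  violation R3 at audit.enabled
  violation R1 at verified
  backward on Session therefore BREAKING (2)
forward for Session (reader v1, writer v2):
  role: Channel -> Channel, writer required; from role
  tags: list<string> -> list<string>, writer optional; from tags
  audit: Money -> Money, writer required; from audit
  verified: bool -> bool, writer required; from verified
  writer owner: unknown to reader
  audit.enabled: int64 -> bool, writer optional; from audit.enabled
  audit.active: bool -> bool, writer required; from audit.active
  audit.attempts: int64 -> int64, writer optional; from audit.attempts
  writer audit.label: unknown to reader
  violation R3 at audit.enabled
  violation R2 at audit.label
  violation R2 at owner
  violation R5 at role
  forward on Session therefore BREAKING (4)
migrating the Session value to v2:
  role := "MID"
  tags := null (missing; optional => null)
  owner := null (missing; optional => null)
  audit.label := null (missing; optional => null)
  audit.enabled := null (missing; optional => null)
  audit.active := false
  audit.attempts := null (missing; optional => null)
  verified := false
  => decoded: {"role": "MID", "tags": null, "owner": null, "audit": {"label": null, "enabled": null, "active": false, "attempts": null}, "verified": false}


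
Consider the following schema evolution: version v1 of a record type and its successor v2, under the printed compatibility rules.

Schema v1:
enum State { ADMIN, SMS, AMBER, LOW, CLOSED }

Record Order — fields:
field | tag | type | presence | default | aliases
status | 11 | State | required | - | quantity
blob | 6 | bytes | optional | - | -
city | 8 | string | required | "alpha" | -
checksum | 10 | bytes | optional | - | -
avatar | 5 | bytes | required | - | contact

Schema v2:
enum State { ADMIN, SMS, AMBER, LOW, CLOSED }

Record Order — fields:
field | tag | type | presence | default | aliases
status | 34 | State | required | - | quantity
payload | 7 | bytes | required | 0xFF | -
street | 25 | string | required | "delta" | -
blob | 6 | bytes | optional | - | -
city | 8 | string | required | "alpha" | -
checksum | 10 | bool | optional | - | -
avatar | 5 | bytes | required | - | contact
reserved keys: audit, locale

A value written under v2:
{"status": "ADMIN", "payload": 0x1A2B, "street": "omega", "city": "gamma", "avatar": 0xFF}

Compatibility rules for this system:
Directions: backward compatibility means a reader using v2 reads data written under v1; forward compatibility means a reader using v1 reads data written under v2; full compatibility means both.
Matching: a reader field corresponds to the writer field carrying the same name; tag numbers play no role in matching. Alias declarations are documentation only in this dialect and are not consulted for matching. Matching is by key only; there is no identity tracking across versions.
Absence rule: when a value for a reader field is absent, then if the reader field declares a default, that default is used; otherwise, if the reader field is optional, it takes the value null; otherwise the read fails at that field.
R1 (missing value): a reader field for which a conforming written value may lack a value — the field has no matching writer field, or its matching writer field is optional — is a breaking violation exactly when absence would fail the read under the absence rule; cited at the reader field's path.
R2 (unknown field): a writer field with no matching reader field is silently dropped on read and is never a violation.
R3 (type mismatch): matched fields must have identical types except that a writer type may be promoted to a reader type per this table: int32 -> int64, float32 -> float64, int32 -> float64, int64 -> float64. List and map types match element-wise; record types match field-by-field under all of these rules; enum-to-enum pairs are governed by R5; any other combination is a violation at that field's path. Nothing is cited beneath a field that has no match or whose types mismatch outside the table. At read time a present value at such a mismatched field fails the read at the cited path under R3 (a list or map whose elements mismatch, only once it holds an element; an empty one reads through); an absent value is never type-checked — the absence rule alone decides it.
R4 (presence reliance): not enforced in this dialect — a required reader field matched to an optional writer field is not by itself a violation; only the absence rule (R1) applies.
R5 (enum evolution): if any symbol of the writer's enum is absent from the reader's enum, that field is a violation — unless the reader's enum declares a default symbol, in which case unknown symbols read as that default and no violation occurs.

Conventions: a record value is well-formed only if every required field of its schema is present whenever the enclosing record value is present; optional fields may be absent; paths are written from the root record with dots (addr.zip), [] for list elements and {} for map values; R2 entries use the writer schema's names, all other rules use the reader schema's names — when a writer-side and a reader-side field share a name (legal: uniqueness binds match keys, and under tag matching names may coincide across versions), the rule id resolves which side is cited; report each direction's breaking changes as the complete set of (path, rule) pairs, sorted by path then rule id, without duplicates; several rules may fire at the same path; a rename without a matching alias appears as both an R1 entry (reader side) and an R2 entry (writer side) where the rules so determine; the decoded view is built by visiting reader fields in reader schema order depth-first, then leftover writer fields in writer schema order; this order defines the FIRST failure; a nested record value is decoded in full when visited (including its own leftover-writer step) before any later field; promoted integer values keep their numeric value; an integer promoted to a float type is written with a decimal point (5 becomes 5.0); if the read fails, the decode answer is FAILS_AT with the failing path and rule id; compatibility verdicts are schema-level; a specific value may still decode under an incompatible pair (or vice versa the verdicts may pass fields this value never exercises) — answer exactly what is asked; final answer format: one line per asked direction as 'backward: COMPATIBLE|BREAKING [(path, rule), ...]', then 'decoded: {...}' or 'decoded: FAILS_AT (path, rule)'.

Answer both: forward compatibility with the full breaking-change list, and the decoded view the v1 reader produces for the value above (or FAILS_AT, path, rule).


forward: BREAKING [(checksum, R3)]; decoded: {"status": "ADMIN", "blob": null, "city": "gamma", "checksum": null, "avatar": 0xFF}

each type pair in Order: writer, then reader
checking forward for Order: reader v1 against writer v2:
  status: State -> State, writer required; from status
  blob: bytes -> bytes, writer optional; from blob
  city: string -> string, writer required; from city
  checksum: bool -> bytes, writer optional; from checksum
  avatar: bytes -> bytes, writer required; from avatar
  leftover writer field: payload
  leftover writer field: street
  violation R3 at checksum
  => forward verdict for Order: BREAKING, 1 violation(s)
decode walk for Order under reader schema v1:
  status := "ADMIN"
  blob := null (not supplied -> null)
  city := "gamma"
  checksum := null (not supplied -> null)
  avatar := 0xFF
  writer payload: unmatched, discarded
  writer street: unmatched, discarded
  => decoded: {"status": "ADMIN", "blob": null, "city": "gamma", "checksum": null, "avatar": 0xFF}
diffs on Order not affecting the asked answer:
  added field street to record Order: required string, tag 25, default "delta" (in v2 it sits immediately before blob) -> no rule fires on it in Order's dialect; the asked verdict holds
  added field payload to record Order: required bytes, tag 7, default 0xFF (in v2 it sits immediately before blob) -> no rule fires on it in Order's dialect; the asked verdict holds
  field status in record Order: tag 11 changed to 34 -> no rule fires on it in Order's dialect; the asked verdict holds


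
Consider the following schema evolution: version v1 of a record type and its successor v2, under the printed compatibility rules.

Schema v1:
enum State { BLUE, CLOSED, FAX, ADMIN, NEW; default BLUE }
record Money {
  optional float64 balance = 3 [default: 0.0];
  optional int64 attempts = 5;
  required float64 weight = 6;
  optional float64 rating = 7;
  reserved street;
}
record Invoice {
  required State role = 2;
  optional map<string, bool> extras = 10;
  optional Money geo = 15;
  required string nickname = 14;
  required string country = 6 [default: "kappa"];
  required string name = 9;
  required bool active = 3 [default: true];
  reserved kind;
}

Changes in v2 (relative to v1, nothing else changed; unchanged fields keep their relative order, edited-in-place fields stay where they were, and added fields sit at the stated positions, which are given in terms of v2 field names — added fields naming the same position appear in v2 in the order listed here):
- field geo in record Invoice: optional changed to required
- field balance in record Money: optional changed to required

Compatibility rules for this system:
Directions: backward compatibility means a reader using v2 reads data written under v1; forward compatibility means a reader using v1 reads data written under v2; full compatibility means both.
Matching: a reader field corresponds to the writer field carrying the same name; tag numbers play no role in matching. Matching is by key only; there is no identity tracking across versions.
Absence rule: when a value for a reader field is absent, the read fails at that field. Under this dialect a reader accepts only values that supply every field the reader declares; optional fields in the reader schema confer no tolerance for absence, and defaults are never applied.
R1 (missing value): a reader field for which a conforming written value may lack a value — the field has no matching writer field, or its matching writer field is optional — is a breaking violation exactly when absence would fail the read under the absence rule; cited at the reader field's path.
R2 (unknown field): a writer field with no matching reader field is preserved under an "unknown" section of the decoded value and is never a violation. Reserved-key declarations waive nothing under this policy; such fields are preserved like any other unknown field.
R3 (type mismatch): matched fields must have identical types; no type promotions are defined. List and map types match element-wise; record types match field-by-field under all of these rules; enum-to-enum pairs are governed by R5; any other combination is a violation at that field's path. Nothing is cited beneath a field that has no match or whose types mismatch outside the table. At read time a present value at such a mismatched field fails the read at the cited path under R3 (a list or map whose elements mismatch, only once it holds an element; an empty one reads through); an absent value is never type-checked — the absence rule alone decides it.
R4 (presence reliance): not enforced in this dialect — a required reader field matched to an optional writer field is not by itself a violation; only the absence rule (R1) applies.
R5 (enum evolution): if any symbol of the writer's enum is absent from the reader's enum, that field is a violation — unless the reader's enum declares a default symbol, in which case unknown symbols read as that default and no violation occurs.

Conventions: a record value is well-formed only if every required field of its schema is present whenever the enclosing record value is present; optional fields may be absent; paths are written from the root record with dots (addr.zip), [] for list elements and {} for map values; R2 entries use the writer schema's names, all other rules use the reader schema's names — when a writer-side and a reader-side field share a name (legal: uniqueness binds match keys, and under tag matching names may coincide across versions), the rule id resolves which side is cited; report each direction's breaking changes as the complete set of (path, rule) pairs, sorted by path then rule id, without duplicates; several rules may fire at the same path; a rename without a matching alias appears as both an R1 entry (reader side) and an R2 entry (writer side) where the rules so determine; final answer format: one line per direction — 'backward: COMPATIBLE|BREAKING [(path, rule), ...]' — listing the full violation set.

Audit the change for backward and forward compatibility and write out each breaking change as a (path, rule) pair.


backward: BREAKING [(extras, R1), (geo, R1), (geo.attempts, R1), (geo.balance, R1), (geo.rating, R1)]; forward: BREAKING [(extras, R1), (geo.attempts, R1), (geo.rating, R1)]

each type pair in Invoice: writer, then reader
backward pass over Invoice, reader schema v2, writer schema v1:
  State -> State, writer required: role aligns to role
  map<string, bool> -> map<string, bool>, writer optional: extras aligns to extras
  Money -> Money, writer optional: geo aligns to geo
  string -> string, writer required: nickname aligns to nickname
  string -> string, writer required: country aligns to country
  string -> string, writer required: name aligns to name
  bool -> bool, writer required: active aligns to active
  float64 -> float64, writer optional: geo.balance aligns to geo.balance
  int64 -> int64, writer optional: geo.attempts aligns to geo.attempts
  float64 -> float64, writer required: geo.weight aligns to geo.weight
  float64 -> float64, writer optional: geo.rating aligns to geo.rating
  rule R1 violated at extras
  rule R1 violated at geo
  rule R1 violated at geo.attempts
  rule R1 violated at geo.balance
  rule R1 violated at geo.rating
  => 5 violation(s): backward is BREAKING for Invoice
forward pass over Invoice, reader schema v1, writer schema v2:
  State -> State, writer required: role aligns to role
  map<string, bool> -> map<string, bool>, writer optional: extras aligns to extras
  Money -> Money, writer required: geo aligns to geo
  string -> string, writer required: nickname aligns to nickname
  string -> string, writer required: country aligns to country
  string -> string, writer required: name aligns to name
  bool -> bool, writer required: active aligns to active
  float64 -> float64, writer required: geo.balance aligns to geo.balance
  int64 -> int64, writer optional: geo.attempts aligns to geo.attempts
  float64 -> float64, writer required: geo.weight aligns to geo.weight
  float64 -> float64, writer optional: geo.rating aligns to geo.rating
  rule R1 violated at extras
  rule R1 violated at geo.attempts
  rule R1 violated at geo.rating
  => 3 violation(s): forward is BREAKING for Invoice


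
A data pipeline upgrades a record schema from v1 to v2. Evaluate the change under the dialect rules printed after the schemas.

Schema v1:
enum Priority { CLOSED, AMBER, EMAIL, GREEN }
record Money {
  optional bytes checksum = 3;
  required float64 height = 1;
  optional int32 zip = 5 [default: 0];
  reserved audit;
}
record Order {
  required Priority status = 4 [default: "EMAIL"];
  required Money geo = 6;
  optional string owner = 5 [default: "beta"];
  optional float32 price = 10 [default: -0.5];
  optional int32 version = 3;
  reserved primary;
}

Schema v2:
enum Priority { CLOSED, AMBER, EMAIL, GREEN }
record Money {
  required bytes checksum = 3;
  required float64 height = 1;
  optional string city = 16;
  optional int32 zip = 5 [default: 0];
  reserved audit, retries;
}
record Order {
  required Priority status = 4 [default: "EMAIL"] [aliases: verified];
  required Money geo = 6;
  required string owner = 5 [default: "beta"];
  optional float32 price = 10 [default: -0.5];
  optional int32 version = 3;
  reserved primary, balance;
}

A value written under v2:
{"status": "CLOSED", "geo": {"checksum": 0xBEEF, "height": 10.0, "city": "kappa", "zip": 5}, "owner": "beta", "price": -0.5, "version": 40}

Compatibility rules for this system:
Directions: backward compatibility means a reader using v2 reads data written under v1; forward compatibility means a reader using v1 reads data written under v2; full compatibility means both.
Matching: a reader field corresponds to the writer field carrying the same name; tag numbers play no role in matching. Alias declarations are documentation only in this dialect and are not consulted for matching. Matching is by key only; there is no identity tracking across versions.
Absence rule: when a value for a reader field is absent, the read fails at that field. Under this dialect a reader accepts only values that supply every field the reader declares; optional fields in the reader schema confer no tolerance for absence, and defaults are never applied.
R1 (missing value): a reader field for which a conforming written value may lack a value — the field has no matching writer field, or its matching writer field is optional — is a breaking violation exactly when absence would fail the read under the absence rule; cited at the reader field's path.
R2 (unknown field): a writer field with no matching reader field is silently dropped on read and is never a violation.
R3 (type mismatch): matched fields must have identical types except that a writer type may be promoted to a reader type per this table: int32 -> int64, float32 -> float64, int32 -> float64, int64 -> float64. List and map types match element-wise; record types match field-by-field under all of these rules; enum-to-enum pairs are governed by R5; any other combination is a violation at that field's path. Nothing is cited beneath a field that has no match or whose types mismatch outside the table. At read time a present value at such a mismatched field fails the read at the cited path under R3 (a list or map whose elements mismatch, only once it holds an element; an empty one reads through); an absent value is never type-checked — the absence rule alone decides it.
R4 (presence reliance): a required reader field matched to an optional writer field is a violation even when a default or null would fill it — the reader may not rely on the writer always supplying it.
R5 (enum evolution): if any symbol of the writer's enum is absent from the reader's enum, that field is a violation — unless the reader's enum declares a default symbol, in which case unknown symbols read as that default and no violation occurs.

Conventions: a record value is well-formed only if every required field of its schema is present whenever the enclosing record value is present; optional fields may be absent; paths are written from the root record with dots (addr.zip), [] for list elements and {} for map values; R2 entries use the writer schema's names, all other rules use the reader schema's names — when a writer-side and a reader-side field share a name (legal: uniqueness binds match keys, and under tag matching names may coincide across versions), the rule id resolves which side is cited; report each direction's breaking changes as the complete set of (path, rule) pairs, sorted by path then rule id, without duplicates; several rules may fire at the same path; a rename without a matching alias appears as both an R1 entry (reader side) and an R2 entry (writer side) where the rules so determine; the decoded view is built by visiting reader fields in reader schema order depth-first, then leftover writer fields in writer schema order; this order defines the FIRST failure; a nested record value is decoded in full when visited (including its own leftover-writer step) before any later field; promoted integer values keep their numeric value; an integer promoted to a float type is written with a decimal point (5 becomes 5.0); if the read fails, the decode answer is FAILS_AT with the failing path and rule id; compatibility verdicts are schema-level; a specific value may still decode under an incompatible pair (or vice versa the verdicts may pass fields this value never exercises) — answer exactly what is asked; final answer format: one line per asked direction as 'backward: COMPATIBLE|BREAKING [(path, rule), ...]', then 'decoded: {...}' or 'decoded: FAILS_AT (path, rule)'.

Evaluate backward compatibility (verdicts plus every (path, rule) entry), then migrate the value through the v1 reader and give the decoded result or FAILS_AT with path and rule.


backward: BREAKING [(geo.checksum, R1), (geo.checksum, R4), (geo.city, R1), (geo.zip, R1), (owner, R1), (owner, R4), (price, R1), (version, R1)]; decoded: {"status": "CLOSED", "geo": {"checksum": 0xBEEF, "height": 10.0, "zip": 5}, "owner": "beta", "price": -0.5, "version": 40}

arrows below run writer -> reader for Order
backward pass over Order, reader schema v2, writer schema v1:
  writer required, Priority -> Priority: reader status maps from writer status
  writer required, Money -> Money: reader geo maps from writer geo
  writer optional, string -> string: reader owner maps from writer owner
  writer optional, float32 -> float32: reader price maps from writer price
  writer optional, int32 -> int32: reader version maps from writer version
  writer optional, bytes -> bytes: reader geo.checksum maps from writer geo.checksum
  writer required, float64 -> float64: reader geo.height maps from writer geo.height
  no writer field matches reader geo.city
  writer optional, int32 -> int32: reader geo.zip maps from writer geo.zip
  breaking: (geo.checksum, R1)
  breaking: (geo.checksum, R4)
  breaking: (geo.city, R1)
  breaking: (geo.zip, R1)
  breaking: (owner, R1)
  breaking: (owner, R4)
  breaking: (price, R1)
  breaking: (version, R1)
  => backward verdict for Order: BREAKING, 8 violation(s)
decode walk for Order under reader schema v1:
  status := "CLOSED"
  geo.checksum := 0xBEEF
  geo.height := 10.0
  geo.zip := 5
  writer geo.city: unmatched, discarded
  owner := "beta"
  price := -0.5
  version := 40
  => decoded: {"status": "CLOSED", "geo": {"checksum": 0xBEEF, "height": 10.0, "zip": 5}, "owner": "beta", "price": -0.5, "version": 40}
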